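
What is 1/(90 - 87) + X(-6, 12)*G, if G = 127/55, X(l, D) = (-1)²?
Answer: 436/165 ≈ 2.6424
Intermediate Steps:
X(l, D) = 1
G = 127/55 (G = 127*(1/55) = 127/55 ≈ 2.3091)
1/(90 - 87) + X(-6, 12)*G = 1/(90 - 87) + 1*(127/55) = 1/3 + 127/55 = ⅓ + 127/55 = 436/165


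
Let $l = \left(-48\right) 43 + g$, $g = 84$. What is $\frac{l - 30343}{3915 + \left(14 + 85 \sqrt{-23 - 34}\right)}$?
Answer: $- \frac{126997067}{15848866} + \frac{2747455 i \sqrt{57}}{15848866} \approx -8.013 + 1.3088 i$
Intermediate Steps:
$l = -1980$ ($l = \left(-48\right) 43 + 84 = -2064 + 84 = -1980$)
$\frac{l - 30343}{3915 + \left(14 + 85 \sqrt{-23 - 34}\right)} = \frac{-1980 - 30343}{3915 + \left(14 + 85 \sqrt{-23 - 34}\right)} = - \frac{32323}{3915 + \left(14 + 85 \sqrt{-57}\right)} = - \frac{32323}{3915 + \left(14 + 85 i \sqrt{57}\right)} = - \frac{32323}{3929 + 85 i \sqrt{57}}$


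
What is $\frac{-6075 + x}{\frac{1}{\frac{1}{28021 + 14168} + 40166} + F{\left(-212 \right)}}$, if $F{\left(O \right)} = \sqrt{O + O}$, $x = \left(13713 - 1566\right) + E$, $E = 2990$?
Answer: $\frac{647859907973003250}{1217535093523729536721} - \frac{52043882157999563687500 i \sqrt{106}}{1217535093523729536721} \approx 0.00053211 - 440.09 i$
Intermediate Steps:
$x = 15137$ ($x = \left(13713 - 1566\right) + 2990 = 12147 + 2990 = 15137$)
$F{\left(O \right)} = \sqrt{2} \sqrt{O}$ ($F{\left(O \right)} = \sqrt{2 O} = \sqrt{2} \sqrt{O}$)
$\frac{-6075 + x}{\frac{1}{\frac{1}{28021 + 14168} + 40166} + F{\left(-212 \right)}} = \frac{-6075 + 15137}{\frac{1}{\frac{1}{28021 + 14168} + 40166} + \sqrt{2} \sqrt{-212}} = \frac{9062}{\frac{1}{\frac{1}{42189} + 40166} + \sqrt{2} \cdot 2 i \sqrt{53}} = \frac{9062}{\frac{1}{\frac{1}{42189} + 40166} + 2 i \sqrt{106}} = \frac{9062}{\frac{1}{\frac{1694563375}{42189}} + 2 i \sqrt{106}} = \frac{9062}{\frac{42189}{1694563375} + 2 i \sqrt{106}}$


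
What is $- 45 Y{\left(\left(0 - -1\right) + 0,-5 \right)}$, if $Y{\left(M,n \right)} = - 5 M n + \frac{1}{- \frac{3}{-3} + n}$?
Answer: $- \frac{4455}{4} \approx -1113.8$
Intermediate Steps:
$Y{\left(M,n \right)} = \frac{1}{1 + n} - 5 M n$ ($Y{\left(M,n \right)} = - 5 M n + \frac{1}{\left(-3\right) \left(- \frac{1}{3}\right) + n} = - 5 M n + \frac{1}{1 + n} = \frac{1}{1 + n} - 5 M n$)
$- 45 Y{\left(\left(0 - -1\right) + 0,-5 \right)} = - 45 \frac{1 - 5 \left(\left(0 - -1\right) + 0\right) \left(-5\right) - 5 \left(\left(0 - -1\right) + 0\right) \left(-5\right)^{2}}{1 - 5} = - 45 \frac{1 - 5 \left(\left(0 + 1\right) + 0\right) \left(-5\right) - 5 \left(\left(0 + 1\right) + 0\right) 25}{-4} = - 45 \left(- \frac{1 - 5 \left(1 + 0\right) \left(-5\right) - 5 \left(1 + 0\right) 25}{4}\right) = - 45 \left(- \frac{1 - 5 \left(-5\right) - 5 \cdot 25}{4}\right) = - 45 \left(- \frac{1 + 25 - 125}{4}\right) = - 45 \left(\left(- \frac{1}{4}\right) \left(-99\right)\right) = \left(-45\right) \frac{99}{4} = - \frac{4455}{4}$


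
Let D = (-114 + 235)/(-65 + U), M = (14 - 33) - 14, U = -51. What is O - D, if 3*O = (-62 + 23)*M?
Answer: 49885/116 ≈ 430.04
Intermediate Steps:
M = -33 (M = -19 - 14 = -33)
D = -121/116 (D = (-114 + 235)/(-65 - 51) = 121/(-116) = 121*(-1/116) = -121/116 ≈ -1.0431)
O = 429 (O = ((-62 + 23)*(-33))/3 = (-39*(-33))/3 = (⅓)*1287 = 429)
O - D = 429 - 1*(-121/116) = 429 + 121/116 = 49885/116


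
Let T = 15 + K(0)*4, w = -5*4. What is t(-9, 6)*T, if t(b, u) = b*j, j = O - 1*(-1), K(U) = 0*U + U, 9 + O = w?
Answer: 3780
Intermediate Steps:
w = -20
O = -29 (O = -9 - 20 = -29)
K(U) = U (K(U) = 0 + U = U)
j = -28 (j = -29 - 1*(-1) = -29 + 1 = -28)
t(b, u) = -28*b (t(b, u) = b*(-28) = -28*b)
T = 15 (T = 15 + 0*4 = 15 + 0 = 15)
t(-9, 6)*T = -28*(-9)*15 = 252*15 = 3780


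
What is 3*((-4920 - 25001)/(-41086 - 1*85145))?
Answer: 29921/42077 ≈ 0.71110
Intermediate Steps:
3*((-4920 - 25001)/(-41086 - 1*85145)) = 3*(-29921/(-41086 - 85145)) = 3*(-29921/(-126231)) = 3*(-29921*(-1/126231)) = 3*(29921/126231) = 29921/42077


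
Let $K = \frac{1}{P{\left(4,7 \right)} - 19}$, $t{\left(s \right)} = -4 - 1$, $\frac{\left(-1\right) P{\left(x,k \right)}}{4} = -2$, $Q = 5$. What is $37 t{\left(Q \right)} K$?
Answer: $\frac{185}{11} \approx 16.818$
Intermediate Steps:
$P{\left(x,k \right)} = 8$ ($P{\left(x,k \right)} = \left(-4\right) \left(-2\right) = 8$)
$t{\left(s \right)} = -5$
$K = - \frac{1}{11}$ ($K = \frac{1}{8 - 19} = \frac{1}{-11} = - \frac{1}{11} \approx -0.090909$)
$37 t{\left(Q \right)} K = 37 \left(-5\right) \left(- \frac{1}{11}\right) = \left(-185\right) \left(- \frac{1}{11}\right) = \frac{185}{11}$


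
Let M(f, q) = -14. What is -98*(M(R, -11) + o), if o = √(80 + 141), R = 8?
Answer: 1372 - 98*√221 ≈ -84.875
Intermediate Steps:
o = √221 ≈ 14.866
-98*(M(R, -11) + o) = -98*(-14 + √221) = 1372 - 98*√221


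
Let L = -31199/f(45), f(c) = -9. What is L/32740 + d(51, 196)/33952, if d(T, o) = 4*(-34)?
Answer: 15924917/156317130 ≈ 0.10188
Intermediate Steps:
d(T, o) = -136
L = 31199/9 (L = -31199/(-9) = -31199*(-1/9) = 31199/9 ≈ 3466.6)
L/32740 + d(51, 196)/33952 = (31199/9)/32740 - 136/33952 = (31199/9)*(1/32740) - 136*1/33952 = 31199/294660 - 17/4244 = 15924917/156317130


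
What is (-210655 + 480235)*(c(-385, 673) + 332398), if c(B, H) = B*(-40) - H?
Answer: 93577957500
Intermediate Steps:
c(B, H) = -H - 40*B (c(B, H) = -40*B - H = -H - 40*B)
(-210655 + 480235)*(c(-385, 673) + 332398) = (-210655 + 480235)*((-1*673 - 40*(-385)) + 332398) = 269580*((-673 + 15400) + 332398) = 269580*(14727 + 332398) = 269580*347125 = 93577957500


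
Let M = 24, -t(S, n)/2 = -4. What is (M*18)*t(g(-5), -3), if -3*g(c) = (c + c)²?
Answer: 3456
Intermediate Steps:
g(c) = -4*c²/3 (g(c) = -(c + c)²/3 = -4*c²/3)
t(S, n) = 8 (t(S, n) = -2*(-4) = 8)
(M*18)*t(g(-5), -3) = (24*18)*8 = 432*8 = 3456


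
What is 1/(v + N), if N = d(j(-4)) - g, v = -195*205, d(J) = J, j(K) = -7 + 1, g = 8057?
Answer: -1/48038 ≈ -2.0817e-5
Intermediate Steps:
j(K) = -6
v = -39975
N = -8063 (N = -6 - 1*8057 = -6 - 8057 = -8063)
1/(v + N) = 1/(-39975 - 8063) = 1/(-48038) = -1/48038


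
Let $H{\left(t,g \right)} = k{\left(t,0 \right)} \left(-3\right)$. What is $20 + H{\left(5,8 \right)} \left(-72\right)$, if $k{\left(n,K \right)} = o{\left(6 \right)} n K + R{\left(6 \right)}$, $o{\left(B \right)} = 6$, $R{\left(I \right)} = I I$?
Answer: $7796$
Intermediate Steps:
$R{\left(I \right)} = I^{2}$
$k{\left(n,K \right)} = 36 + 6 K n$ ($k{\left(n,K \right)} = 6 n K + 6^{2} = 6 K n + 36 = 36 + 6 K n$)
$H{\left(t,g \right)} = -108$ ($H{\left(t,g \right)} = \left(36 + 6 \cdot 0 t\right) \left(-3\right) = \left(36 + 0\right) \left(-3\right) = 36 \left(-3\right) = -108$)
$20 + H{\left(5,8 \right)} \left(-72\right) = 20 - -7776 = 20 + 7776 = 7796$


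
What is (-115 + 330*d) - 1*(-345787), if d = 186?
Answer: 407052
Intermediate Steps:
(-115 + 330*d) - 1*(-345787) = (-115 + 330*186) - 1*(-345787) = (-115 + 61380) + 345787 = 61265 + 345787 = 407052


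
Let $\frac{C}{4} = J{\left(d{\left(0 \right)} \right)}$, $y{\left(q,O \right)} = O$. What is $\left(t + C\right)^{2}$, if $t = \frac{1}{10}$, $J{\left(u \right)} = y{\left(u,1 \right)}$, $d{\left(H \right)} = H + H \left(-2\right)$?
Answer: $\frac{1681}{100} \approx 16.81$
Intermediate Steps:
$d{\left(H \right)} = - H$ ($d{\left(H \right)} = H - 2 H = - H$)
$J{\left(u \right)} = 1$
$C = 4$ ($C = 4 \cdot 1 = 4$)
$t = \frac{1}{10} \approx 0.1$
$\left(t + C\right)^{2} = \left(\frac{1}{10} + 4\right)^{2} = \left(\frac{41}{10}\right)^{2} = \frac{1681}{100}$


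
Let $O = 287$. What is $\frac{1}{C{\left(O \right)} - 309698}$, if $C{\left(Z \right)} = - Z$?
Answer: $- \frac{1}{309985} \approx -3.226 \cdot 10^{-6}$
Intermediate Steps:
$\frac{1}{C{\left(O \right)} - 309698} = \frac{1}{\left(-1\right) 287 - 309698} = \frac{1}{-287 - 309698} = \frac{1}{-309985} = - \frac{1}{309985}$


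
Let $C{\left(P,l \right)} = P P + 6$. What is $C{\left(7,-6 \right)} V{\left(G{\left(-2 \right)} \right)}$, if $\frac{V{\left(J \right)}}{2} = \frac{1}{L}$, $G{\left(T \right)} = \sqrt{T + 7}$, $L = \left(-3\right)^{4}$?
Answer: $\frac{110}{81} \approx 1.358$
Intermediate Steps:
$L = 81$
$G{\left(T \right)} = \sqrt{7 + T}$
$C{\left(P,l \right)} = 6 + P^{2}$ ($C{\left(P,l \right)} = P^{2} + 6 = 6 + P^{2}$)
$V{\left(J \right)} = \frac{2}{81}$
$C{\left(7,-6 \right)} V{\left(G{\left(-2 \right)} \right)} = \left(6 + 7^{2}\right) \frac{2}{81} = \left(6 + 49\right) \frac{2}{81} = 55 \cdot \frac{2}{81} = \frac{110}{81}$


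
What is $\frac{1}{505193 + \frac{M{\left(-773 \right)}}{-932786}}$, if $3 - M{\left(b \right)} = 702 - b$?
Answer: $\frac{466393}{235618479585} \approx 1.9794 \cdot 10^{-6}$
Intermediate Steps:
$M{\left(b \right)} = -699 + b$ ($M{\left(b \right)} = 3 - \left(702 - b\right) = 3 + \left(-702 + b\right) = -699 + b$)
$\frac{1}{505193 + \frac{M{\left(-773 \right)}}{-932786}} = \frac{1}{505193 + \frac{-699 - 773}{-932786}} = \frac{1}{505193 - - \frac{736}{466393}} = \frac{1}{505193 + \frac{736}{466393}} = \frac{1}{\frac{235618479585}{466393}} = \frac{466393}{235618479585}$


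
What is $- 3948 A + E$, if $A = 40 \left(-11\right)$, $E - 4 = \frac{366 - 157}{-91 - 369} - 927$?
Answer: $\frac{798650411}{460} \approx 1.7362 \cdot 10^{6}$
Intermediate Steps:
$E = - \frac{424789}{460}$ ($E = 4 - \left(927 - \frac{366 - 157}{-91 - 369}\right) = 4 - \left(927 - \frac{366 - 157}{-460}\right) = 4 - \frac{426629}{460} = - \frac{424789}{460} \approx -923.45$)
$A = -440$
$- 3948 A + E = \left(-3948\right) \left(-440\right) - \frac{424789}{460} = 1737120 - \frac{424789}{460} = \frac{798650411}{460}$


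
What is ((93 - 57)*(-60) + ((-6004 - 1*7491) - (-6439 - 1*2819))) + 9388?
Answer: 2991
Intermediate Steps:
((93 - 57)*(-60) + ((-6004 - 1*7491) - (-6439 - 1*2819))) + 9388 = (36*(-60) + ((-6004 - 7491) - (-6439 - 2819))) + 9388 = (-2160 + (-13495 - 1*(-9258))) + 9388 = (-2160 + (-13495 + 9258)) + 9388 = (-2160 - 4237) + 9388 = -6397 + 9388 = 2991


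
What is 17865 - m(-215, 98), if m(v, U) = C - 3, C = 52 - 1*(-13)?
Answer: 17803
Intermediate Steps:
C = 65 (C = 52 + 13 = 65)
m(v, U) = 62 (m(v, U) = 65 - 3 = 62)
17865 - m(-215, 98) = 17865 - 1*62 = 17865 - 62 = 17803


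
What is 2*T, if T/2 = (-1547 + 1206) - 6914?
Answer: -29020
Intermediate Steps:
T = -14510 (T = 2*((-1547 + 1206) - 6914) = 2*(-341 - 6914) = 2*(-7255) = -14510)
2*T = 2*(-14510) = -29020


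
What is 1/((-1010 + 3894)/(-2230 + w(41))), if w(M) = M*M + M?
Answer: -127/721 ≈ -0.17614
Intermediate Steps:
w(M) = M + M**2 (w(M) = M**2 + M = M + M**2)
1/((-1010 + 3894)/(-2230 + w(41))) = 1/((-1010 + 3894)/(-2230 + 41*(1 + 41))) = 1/(2884/(-2230 + 41*42)) = 1/(2884/(-2230 + 1722)) = 1/(2884/(-508)) = 1/(2884*(-1/508)) = 1/(-721/127) = -127/721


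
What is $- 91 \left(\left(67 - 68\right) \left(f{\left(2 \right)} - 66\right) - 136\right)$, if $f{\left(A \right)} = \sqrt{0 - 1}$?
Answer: $6370 + 91 i \approx 6370.0 + 91.0 i$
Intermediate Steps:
$f{\left(A \right)} = i$ ($f{\left(A \right)} = \sqrt{-1} = i$)
$- 91 \left(\left(67 - 68\right) \left(f{\left(2 \right)} - 66\right) - 136\right) = - 91 \left(\left(67 - 68\right) \left(i - 66\right) - 136\right) = - 91 \left(- (-66 + i) - 136\right) = - 91 \left(\left(66 - i\right) - 136\right) = - 91 \left(-70 - i\right) = 6370 + 91 i$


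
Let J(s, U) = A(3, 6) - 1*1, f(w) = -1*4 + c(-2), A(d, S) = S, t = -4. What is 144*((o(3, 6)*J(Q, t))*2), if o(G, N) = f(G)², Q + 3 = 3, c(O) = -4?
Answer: 92160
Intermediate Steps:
Q = 0 (Q = -3 + 3 = 0)
f(w) = -8 (f(w) = -1*4 - 4 = -4 - 4 = -8)
o(G, N) = 64 (o(G, N) = (-8)² = 64)
J(s, U) = 5 (J(s, U) = 6 - 1*1 = 6 - 1 = 5)
144*((o(3, 6)*J(Q, t))*2) = 144*((64*5)*2) = 144*(320*2) = 144*640 = 92160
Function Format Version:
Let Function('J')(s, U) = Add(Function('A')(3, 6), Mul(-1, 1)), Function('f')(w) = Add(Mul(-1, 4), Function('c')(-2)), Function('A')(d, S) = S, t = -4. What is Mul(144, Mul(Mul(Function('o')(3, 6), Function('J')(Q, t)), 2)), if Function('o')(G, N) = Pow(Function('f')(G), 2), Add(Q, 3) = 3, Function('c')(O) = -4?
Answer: 92160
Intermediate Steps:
Q = 0 (Q = Add(-3, 3) = 0)
Function('f')(w) = -8 (Function('f')(w) = Add(Mul(-1, 4), -4) = Add(-4, -4) = -8)
Function('o')(G, N) = 64 (Function('o')(G, N) = Pow(-8, 2) = 64)
Function('J')(s, U) = 5 (Function('J')(s, U) = Add(6, Mul(-1, 1)) = Add(6, -1) = 5)
Mul(144, Mul(Mul(Function('o')(3, 6), Function('J')(Q, t)), 2)) = Mul(144, Mul(Mul(64, 5), 2)) = Mul(144, Mul(320, 2)) = Mul(144, 640) = 92160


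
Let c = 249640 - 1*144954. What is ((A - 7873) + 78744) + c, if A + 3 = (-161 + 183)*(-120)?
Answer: 172914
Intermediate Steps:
A = -2643 (A = -3 + (-161 + 183)*(-120) = -3 + 22*(-120) = -3 - 2640 = -2643)
c = 104686 (c = 249640 - 144954 = 104686)
((A - 7873) + 78744) + c = ((-2643 - 7873) + 78744) + 104686 = (-10516 + 78744) + 104686 = 68228 + 104686 = 172914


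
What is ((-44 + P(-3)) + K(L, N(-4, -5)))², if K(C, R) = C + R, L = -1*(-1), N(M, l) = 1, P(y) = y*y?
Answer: 1089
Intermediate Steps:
P(y) = y²
L = 1
((-44 + P(-3)) + K(L, N(-4, -5)))² = ((-44 + (-3)²) + (1 + 1))² = ((-44 + 9) + 2)² = (-35 + 2)² = (-33)² = 1089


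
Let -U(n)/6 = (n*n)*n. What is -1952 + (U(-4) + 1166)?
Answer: -402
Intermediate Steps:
U(n) = -6*n³ (U(n) = -6*n*n*n = -6*n²*n = -6*n³)
-1952 + (U(-4) + 1166) = -1952 + (-6*(-4)³ + 1166) = -1952 + (-6*(-64) + 1166) = -1952 + (384 + 1166) = -1952 + 1550 = -402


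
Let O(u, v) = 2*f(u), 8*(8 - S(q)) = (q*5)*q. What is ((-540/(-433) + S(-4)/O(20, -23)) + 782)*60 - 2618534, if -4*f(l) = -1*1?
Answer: -1113580382/433 ≈ -2.5718e+6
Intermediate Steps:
f(l) = 1/4 (f(l) = -(-1)/4 = -1/4*(-1) = 1/4)
S(q) = 8 - 5*q**2/8 (S(q) = 8 - q*5*q/8 = 8 - 5*q*q/8 = 8 - 5*q**2/8)
O(u, v) = 1/2 (O(u, v) = 2*(1/4) = 1/2)
((-540/(-433) + S(-4)/O(20, -23)) + 782)*60 - 2618534 = ((-540/(-433) + (8 - 5/8*(-4)**2)/(1/2)) + 782)*60 - 2618534 = ((-540*(-1/433) + (8 - 5/8*16)*2) + 782)*60 - 2618534 = ((540/433 + (8 - 10)*2) + 782)*60 - 2618534 = ((540/433 - 2*2) + 782)*60 - 2618534 = ((540/433 - 4) + 782)*60 - 2618534 = (-1192/433 + 782)*60 - 2618534 = (337414/433)*60 - 2618534 = 20244840/433 - 2618534 = -1113580382/433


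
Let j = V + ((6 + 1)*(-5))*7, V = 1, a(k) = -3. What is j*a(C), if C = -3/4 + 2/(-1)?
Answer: 732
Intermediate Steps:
C = -11/4 (C = -3*1/4 + 2*(-1) = -3/4 - 2 = -11/4 ≈ -2.7500)
j = -244 (j = 1 + ((6 + 1)*(-5))*7 = 1 + (7*(-5))*7 = 1 - 35*7 = 1 - 245 = -244)
j*a(C) = -244*(-3) = 732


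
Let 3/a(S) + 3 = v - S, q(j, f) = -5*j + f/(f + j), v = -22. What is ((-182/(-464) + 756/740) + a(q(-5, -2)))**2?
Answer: 6540228267769/3566356710400 ≈ 1.8339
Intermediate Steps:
q(j, f) = -5*j + f/(f + j)
a(S) = 3/(-25 - S) (a(S) = 3/(-3 + (-22 - S)) = 3/(-25 - S))
((-182/(-464) + 756/740) + a(q(-5, -2)))**2 = ((-182/(-464) + 756/740) - 3/(25 + (-2 - 5*(-5)**2 - 5*(-2)*(-5))/(-2 - 5)))**2 = ((-182*(-1/464) + 756*(1/740)) - 3/(25 + (-2 - 5*25 - 50)/(-7)))**2 = ((91/232 + 189/185) - 3/(25 - (-2 - 125 - 50)/7))**2 = (60683/42920 - 3/(25 - 1/7*(-177)))**2 = (60683/42920 - 3/(25 + 177/7))**2 = (60683/42920 - 3/352/7)**2 = (60683/42920 - 3*7/352)**2 = (60683/42920 - 21/352)**2 = (2557387/1888480)**2 = 6540228267769/3566356710400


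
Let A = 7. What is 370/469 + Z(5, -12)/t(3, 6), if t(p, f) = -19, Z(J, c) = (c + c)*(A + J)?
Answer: 142102/8911 ≈ 15.947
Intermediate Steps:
Z(J, c) = 2*c*(7 + J) (Z(J, c) = (c + c)*(7 + J) = (2*c)*(7 + J) = 2*c*(7 + J))
370/469 + Z(5, -12)/t(3, 6) = 370/469 + (2*(-12)*(7 + 5))/(-19) = 370*(1/469) + (2*(-12)*12)*(-1/19) = 370/469 - 288*(-1/19) = 370/469 + 288/19 = 142102/8911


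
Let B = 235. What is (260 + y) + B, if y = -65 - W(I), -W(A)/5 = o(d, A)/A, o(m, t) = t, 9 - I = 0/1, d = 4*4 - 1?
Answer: 435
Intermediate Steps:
d = 15 (d = 16 - 1 = 15)
I = 9 (I = 9 - 0/1 = 9 - 0 = 9 - 1*0 = 9 + 0 = 9)
W(A) = -5 (W(A) = -5*A/A = -5*1 = -5)
y = -60 (y = -65 - 1*(-5) = -65 + 5 = -60)
(260 + y) + B = (260 - 60) + 235 = 200 + 235 = 435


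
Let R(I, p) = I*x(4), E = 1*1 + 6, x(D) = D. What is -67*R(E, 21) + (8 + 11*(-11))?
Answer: -1989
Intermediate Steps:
E = 7 (E = 1 + 6 = 7)
R(I, p) = 4*I (R(I, p) = I*4 = 4*I)
-67*R(E, 21) + (8 + 11*(-11)) = -268*7 + (8 + 11*(-11)) = -67*28 + (8 - 121) = -1876 - 113 = -1989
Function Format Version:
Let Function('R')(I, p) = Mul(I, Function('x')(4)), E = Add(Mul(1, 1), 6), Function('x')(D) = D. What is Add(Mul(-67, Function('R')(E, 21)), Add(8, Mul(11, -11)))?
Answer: -1989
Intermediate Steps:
E = 7 (E = Add(1, 6) = 7)
Function('R')(I, p) = Mul(4, I) (Function('R')(I, p) = Mul(I, 4) = Mul(4, I))
Add(Mul(-67, Function('R')(E, 21)), Add(8, Mul(11, -11))) = Add(Mul(-67, Mul(4, 7)), Add(8, Mul(11, -11))) = Add(Mul(-67, 28), Add(8, -121)) = Add(-1876, -113) = -1989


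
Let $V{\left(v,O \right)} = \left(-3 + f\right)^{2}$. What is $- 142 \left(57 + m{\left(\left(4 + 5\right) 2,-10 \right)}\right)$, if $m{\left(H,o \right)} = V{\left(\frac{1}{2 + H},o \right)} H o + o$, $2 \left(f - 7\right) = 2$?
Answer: $632326$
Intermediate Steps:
$f = 8$ ($f = 7 + \frac{1}{2} \cdot 2 = 7 + 1 = 8$)
$V{\left(v,O \right)} = 25$ ($V{\left(v,O \right)} = \left(-3 + 8\right)^{2} = 5^{2} = 25$)
$m{\left(H,o \right)} = o + 25 H o$ ($m{\left(H,o \right)} = 25 H o + o = o + 25 H o$)
$- 142 \left(57 + m{\left(\left(4 + 5\right) 2,-10 \right)}\right) = - 142 \left(57 - 10 \left(1 + 25 \left(4 + 5\right) 2\right)\right) = - 142 \left(57 - 10 \left(1 + 25 \cdot 9 \cdot 2\right)\right) = - 142 \left(57 - 10 \left(1 + 25 \cdot 18\right)\right) = - 142 \left(57 - 10 \left(1 + 450\right)\right) = - 142 \left(57 - 4510\right) = \left(-142\right) \left(-4453\right) = 632326$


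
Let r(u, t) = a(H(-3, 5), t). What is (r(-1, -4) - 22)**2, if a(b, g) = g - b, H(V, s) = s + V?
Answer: 784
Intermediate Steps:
H(V, s) = V + s
r(u, t) = -2 + t (r(u, t) = t - (-3 + 5) = t - 1*2 = t - 2 = -2 + t)
(r(-1, -4) - 22)**2 = ((-2 - 4) - 22)**2 = (-6 - 22)**2 = (-28)**2 = 784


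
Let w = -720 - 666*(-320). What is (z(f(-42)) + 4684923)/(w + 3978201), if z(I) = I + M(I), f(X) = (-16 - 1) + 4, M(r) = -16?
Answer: 4684894/4190601 ≈ 1.1180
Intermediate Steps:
f(X) = -13 (f(X) = -17 + 4 = -13)
w = 212400 (w = -720 + 213120 = 212400)
z(I) = -16 + I (z(I) = I - 16 = -16 + I)
(z(f(-42)) + 4684923)/(w + 3978201) = ((-16 - 13) + 4684923)/(212400 + 3978201) = (-29 + 4684923)/4190601 = 4684894*(1/4190601) = 4684894/4190601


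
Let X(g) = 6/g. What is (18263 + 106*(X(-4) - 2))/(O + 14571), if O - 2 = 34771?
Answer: 1491/4112 ≈ 0.36260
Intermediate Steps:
O = 34773 (O = 2 + 34771 = 34773)
(18263 + 106*(X(-4) - 2))/(O + 14571) = (18263 + 106*(6/(-4) - 2))/(34773 + 14571) = (18263 + 106*(6*(-¼) - 2))/49344 = (18263 + 106*(-3/2 - 2))*(1/49344) = (18263 + 106*(-7/2))*(1/49344) = (18263 - 371)*(1/49344) = 17892*(1/49344) = 1491/4112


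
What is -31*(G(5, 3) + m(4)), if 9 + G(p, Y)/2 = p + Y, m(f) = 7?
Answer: -155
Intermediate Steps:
G(p, Y) = -18 + 2*Y + 2*p (G(p, Y) = -18 + 2*(p + Y) = -18 + 2*(Y + p) = -18 + (2*Y + 2*p) = -18 + 2*Y + 2*p)
-31*(G(5, 3) + m(4)) = -31*((-18 + 2*3 + 2*5) + 7) = -31*((-18 + 6 + 10) + 7) = -31*(-2 + 7) = -31*5 = -155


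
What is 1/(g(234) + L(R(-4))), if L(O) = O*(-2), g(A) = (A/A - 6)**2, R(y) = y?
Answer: 1/33 ≈ 0.030303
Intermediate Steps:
g(A) = 25 (g(A) = (1 - 6)**2 = (-5)**2 = 25)
L(O) = -2*O
1/(g(234) + L(R(-4))) = 1/(25 - 2*(-4)) = 1/(25 + 8) = 1/33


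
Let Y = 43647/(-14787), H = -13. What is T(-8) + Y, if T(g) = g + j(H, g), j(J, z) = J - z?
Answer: -78626/4929 ≈ -15.952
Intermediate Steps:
Y = -14549/4929 (Y = 43647*(-1/14787) = -14549/4929 ≈ -2.9517)
T(g) = -13 (T(g) = g + (-13 - g) = -13)
T(-8) + Y = -13 - 14549/4929 = -78626/4929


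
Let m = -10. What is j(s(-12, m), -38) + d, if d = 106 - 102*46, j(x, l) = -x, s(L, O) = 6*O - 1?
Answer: -4525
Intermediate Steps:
s(L, O) = -1 + 6*O
d = -4586 (d = 106 - 4692 = -4586)
j(s(-12, m), -38) + d = -(-1 + 6*(-10)) - 4586 = -(-1 - 60) - 4586 = -1*(-61) - 4586 = 61 - 4586 = -4525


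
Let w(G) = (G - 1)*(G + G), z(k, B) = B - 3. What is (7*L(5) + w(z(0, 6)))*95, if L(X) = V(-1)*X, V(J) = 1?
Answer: 4465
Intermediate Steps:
z(k, B) = -3 + B
w(G) = 2*G*(-1 + G) (w(G) = (-1 + G)*(2*G) = 2*G*(-1 + G))
L(X) = X (L(X) = 1*X = X)
(7*L(5) + w(z(0, 6)))*95 = (7*5 + 2*(-3 + 6)*(-1 + (-3 + 6)))*95 = (35 + 2*3*(-1 + 3))*95 = (35 + 2*3*2)*95 = (35 + 12)*95 = 47*95 = 4465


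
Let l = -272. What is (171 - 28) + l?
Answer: -129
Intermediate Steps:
(171 - 28) + l = (171 - 28) - 272 = 143 - 272 = -129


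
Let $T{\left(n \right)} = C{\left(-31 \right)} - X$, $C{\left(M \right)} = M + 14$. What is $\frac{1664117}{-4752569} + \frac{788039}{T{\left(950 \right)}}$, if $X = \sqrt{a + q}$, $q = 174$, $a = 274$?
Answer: $\frac{63668300682644}{755658471} - \frac{6304312 \sqrt{7}}{159} \approx -20648.0$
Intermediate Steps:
$C{\left(M \right)} = 14 + M$
$X = 8 \sqrt{7}$ ($X = \sqrt{274 + 174} = \sqrt{448} = 8 \sqrt{7} \approx 21.166$)
$T{\left(n \right)} = -17 - 8 \sqrt{7}$ ($T{\left(n \right)} = \left(14 - 31\right) - 8 \sqrt{7} = -17 - 8 \sqrt{7}$)
$\frac{1664117}{-4752569} + \frac{788039}{T{\left(950 \right)}} = \frac{1664117}{-4752569} + \frac{788039}{-17 - 8 \sqrt{7}} = 1664117 \left(- \frac{1}{4752569}\right) + \frac{788039}{-17 - 8 \sqrt{7}} = - \frac{1664117}{4752569} + \frac{788039}{-17 - 8 \sqrt{7}}$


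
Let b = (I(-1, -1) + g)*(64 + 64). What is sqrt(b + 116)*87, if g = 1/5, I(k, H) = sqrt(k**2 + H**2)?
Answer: 174*sqrt(885 + 800*sqrt(2))/5 ≈ 1562.7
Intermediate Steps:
I(k, H) = sqrt(H**2 + k**2)
g = 1/5 ≈ 0.20000
b = 128/5 + 128*sqrt(2) (b = (sqrt((-1)**2 + (-1)**2) + 1/5)*(64 + 64) = (sqrt(1 + 1) + 1/5)*128 = (sqrt(2) + 1/5)*128 = (1/5 + sqrt(2))*128 = 128/5 + 128*sqrt(2) ≈ 206.62)
sqrt(b + 116)*87 = sqrt((128/5 + 128*sqrt(2)) + 116)*87 = sqrt(708/5 + 128*sqrt(2))*87 = 87*sqrt(708/5 + 128*sqrt(2))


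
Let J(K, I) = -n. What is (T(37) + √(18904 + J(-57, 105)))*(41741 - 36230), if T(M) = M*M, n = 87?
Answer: 7544559 + 5511*√18817 ≈ 8.3005e+6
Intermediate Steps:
J(K, I) = -87 (J(K, I) = -1*87 = -87)
T(M) = M²
(T(37) + √(18904 + J(-57, 105)))*(41741 - 36230) = (37² + √(18904 - 87))*(41741 - 36230) = (1369 + √18817)*5511 = 7544559 + 5511*√18817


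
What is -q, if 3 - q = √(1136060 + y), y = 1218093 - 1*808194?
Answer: -3 + √1545959 ≈ 1240.4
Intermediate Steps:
y = 409899 (y = 1218093 - 808194 = 409899)
q = 3 - √1545959 (q = 3 - √(1136060 + 409899) = 3 - √1545959 ≈ -1240.4)
-q = -(3 - √1545959) = -3 + √1545959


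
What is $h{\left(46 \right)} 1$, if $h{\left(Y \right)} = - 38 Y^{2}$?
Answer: $-80408$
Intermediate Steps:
$h{\left(46 \right)} 1 = - 38 \cdot 46^{2} \cdot 1 = \left(-38\right) 2116 \cdot 1 = \left(-80408\right) 1 = -80408$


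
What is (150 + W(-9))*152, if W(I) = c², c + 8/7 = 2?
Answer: 1122672/49 ≈ 22912.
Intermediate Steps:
c = 6/7 (c = -8/7 + 2 = 6/7 ≈ 0.85714)
W(I) = 36/49 (W(I) = (6/7)² = 36/49)
(150 + W(-9))*152 = (150 + 36/49)*152 = (7386/49)*152 = 1122672/49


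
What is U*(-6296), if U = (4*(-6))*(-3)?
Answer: -453312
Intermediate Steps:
U = 72 (U = -24*(-3) = 72)
U*(-6296) = 72*(-6296) = -453312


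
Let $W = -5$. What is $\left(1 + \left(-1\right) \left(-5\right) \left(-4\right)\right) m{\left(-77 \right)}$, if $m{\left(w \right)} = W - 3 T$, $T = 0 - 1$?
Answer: $38$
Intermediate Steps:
$T = -1$
$m{\left(w \right)} = -2$ ($m{\left(w \right)} = -5 - -3 = -5 + 3 = -2$)
$\left(1 + \left(-1\right) \left(-5\right) \left(-4\right)\right) m{\left(-77 \right)} = \left(1 + \left(-1\right) \left(-5\right) \left(-4\right)\right) \left(-2\right) = \left(1 + 5 \left(-4\right)\right) \left(-2\right) = \left(1 - 20\right) \left(-2\right) = \left(-19\right) \left(-2\right) = 38$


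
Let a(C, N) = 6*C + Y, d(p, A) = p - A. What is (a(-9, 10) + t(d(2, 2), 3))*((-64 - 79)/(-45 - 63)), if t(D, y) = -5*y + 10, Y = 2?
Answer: -2717/36 ≈ -75.472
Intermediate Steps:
a(C, N) = 2 + 6*C (a(C, N) = 6*C + 2 = 2 + 6*C)
t(D, y) = 10 - 5*y
(a(-9, 10) + t(d(2, 2), 3))*((-64 - 79)/(-45 - 63)) = ((2 + 6*(-9)) + (10 - 5*3))*((-64 - 79)/(-45 - 63)) = ((2 - 54) + (10 - 15))*(-143/(-108)) = (-52 - 5)*(-143*(-1/108)) = -57*143/108 = -2717/36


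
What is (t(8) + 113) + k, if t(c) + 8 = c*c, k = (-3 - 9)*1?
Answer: 157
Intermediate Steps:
k = -12 (k = -12*1 = -12)
t(c) = -8 + c**2 (t(c) = -8 + c*c = -8 + c**2)
(t(8) + 113) + k = ((-8 + 8**2) + 113) - 12 = ((-8 + 64) + 113) - 12 = (56 + 113) - 12 = 169 - 12 = 157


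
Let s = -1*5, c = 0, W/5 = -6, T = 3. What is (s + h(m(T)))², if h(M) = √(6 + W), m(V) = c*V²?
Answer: 1 - 20*I*√6 ≈ 1.0 - 48.99*I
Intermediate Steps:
W = -30 (W = 5*(-6) = -30)
m(V) = 0 (m(V) = 0*V² = 0)
s = -5
h(M) = 2*I*√6 (h(M) = √(6 - 30) = √(-24) = 2*I*√6)
(s + h(m(T)))² = (-5 + 2*I*√6)²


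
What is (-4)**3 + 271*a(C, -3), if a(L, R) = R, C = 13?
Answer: -877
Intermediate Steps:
(-4)**3 + 271*a(C, -3) = (-4)**3 + 271*(-3) = -64 - 813 = -877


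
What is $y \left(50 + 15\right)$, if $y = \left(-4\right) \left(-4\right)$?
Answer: $1040$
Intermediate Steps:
$y = 16$
$y \left(50 + 15\right) = 16 \left(50 + 15\right) = 16 \cdot 65 = 1040$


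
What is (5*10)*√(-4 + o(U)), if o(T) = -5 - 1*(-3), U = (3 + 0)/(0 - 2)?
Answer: 50*I*√6 ≈ 122.47*I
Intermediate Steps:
U = -3/2 (U = 3/(-2) = 3*(-½) = -3/2 ≈ -1.5000)
o(T) = -2 (o(T) = -5 + 3 = -2)
(5*10)*√(-4 + o(U)) = (5*10)*√(-4 - 2) = 50*√(-6) = 50*(I*√6) = 50*I*√6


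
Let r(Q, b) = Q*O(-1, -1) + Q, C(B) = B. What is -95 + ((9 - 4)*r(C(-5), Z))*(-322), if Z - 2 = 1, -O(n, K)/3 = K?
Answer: 32105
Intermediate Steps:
O(n, K) = -3*K
Z = 3 (Z = 2 + 1 = 3)
r(Q, b) = 4*Q (r(Q, b) = Q*(-3*(-1)) + Q = Q*3 + Q = 3*Q + Q = 4*Q)
-95 + ((9 - 4)*r(C(-5), Z))*(-322) = -95 + ((9 - 4)*(4*(-5)))*(-322) = -95 + (5*(-20))*(-322) = -95 - 100*(-322) = -95 + 32200 = 32105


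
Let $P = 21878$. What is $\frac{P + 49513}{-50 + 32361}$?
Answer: $\frac{71391}{32311} \approx 2.2095$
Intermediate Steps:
$\frac{P + 49513}{-50 + 32361} = \frac{21878 + 49513}{-50 + 32361} = \frac{71391}{32311}$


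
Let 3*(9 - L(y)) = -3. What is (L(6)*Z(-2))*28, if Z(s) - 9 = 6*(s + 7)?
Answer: 10920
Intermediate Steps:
Z(s) = 51 + 6*s (Z(s) = 9 + 6*(s + 7) = 9 + 6*(7 + s) = 9 + (42 + 6*s) = 51 + 6*s)
L(y) = 10 (L(y) = 9 - ⅓*(-3) = 9 + 1 = 10)
(L(6)*Z(-2))*28 = (10*(51 + 6*(-2)))*28 = (10*(51 - 12))*28 = (10*39)*28 = 390*28 = 10920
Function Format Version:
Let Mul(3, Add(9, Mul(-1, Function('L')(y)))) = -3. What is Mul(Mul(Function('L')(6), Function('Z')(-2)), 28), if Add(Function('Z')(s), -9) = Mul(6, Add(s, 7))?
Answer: 10920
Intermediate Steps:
Function('Z')(s) = Add(51, Mul(6, s)) (Function('Z')(s) = Add(9, Mul(6, Add(s, 7))) = Add(9, Mul(6, Add(7, s))) = Add(9, Add(42, Mul(6, s))) = Add(51, Mul(6, s)))
Function('L')(y) = 10 (Function('L')(y) = Add(9, Mul(Rational(-1, 3), -3)) = Add(9, 1) = 10)
Mul(Mul(Function('L')(6), Function('Z')(-2)), 28) = Mul(Mul(10, Add(51, Mul(6, -2))), 28) = Mul(Mul(10, Add(51, -12)), 28) = Mul(Mul(10, 39), 28) = Mul(390, 28) = 10920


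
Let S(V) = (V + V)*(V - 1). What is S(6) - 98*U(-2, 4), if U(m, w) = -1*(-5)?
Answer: -430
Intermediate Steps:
U(m, w) = 5
S(V) = 2*V*(-1 + V) (S(V) = (2*V)*(-1 + V) = 2*V*(-1 + V))
S(6) - 98*U(-2, 4) = 2*6*(-1 + 6) - 98*5 = 2*6*5 - 490 = 60 - 490 = -430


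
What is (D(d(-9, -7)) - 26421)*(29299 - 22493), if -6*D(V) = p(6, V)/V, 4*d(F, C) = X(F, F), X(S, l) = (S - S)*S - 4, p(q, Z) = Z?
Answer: -539467381/3 ≈ -1.7982e+8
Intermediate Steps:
X(S, l) = -4 (X(S, l) = 0*S - 4 = 0 - 4 = -4)
d(F, C) = -1 (d(F, C) = (1/4)*(-4) = -1)
D(V) = -1/6 (D(V) = -V/(6*V) = -1/6*1 = -1/6)
(D(d(-9, -7)) - 26421)*(29299 - 22493) = (-1/6 - 26421)*(29299 - 22493) = -158527/6*6806 = -539467381/3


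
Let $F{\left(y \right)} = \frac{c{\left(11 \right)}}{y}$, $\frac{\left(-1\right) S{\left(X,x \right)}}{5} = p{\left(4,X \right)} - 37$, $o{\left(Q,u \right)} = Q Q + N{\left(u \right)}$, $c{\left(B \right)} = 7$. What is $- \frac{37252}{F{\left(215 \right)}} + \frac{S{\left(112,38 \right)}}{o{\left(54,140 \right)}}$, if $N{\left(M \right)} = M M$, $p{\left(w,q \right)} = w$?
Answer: $- \frac{180334695725}{157612} \approx -1.1442 \cdot 10^{6}$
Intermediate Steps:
$N{\left(M \right)} = M^{2}$
$o{\left(Q,u \right)} = Q^{2} + u^{2}$ ($o{\left(Q,u \right)} = Q Q + u^{2} = Q^{2} + u^{2}$)
$S{\left(X,x \right)} = 165$ ($S{\left(X,x \right)} = - 5 \left(4 - 37\right) = \left(-5\right) \left(-33\right) = 165$)
$F{\left(y \right)} = \frac{7}{y}$
$- \frac{37252}{F{\left(215 \right)}} + \frac{S{\left(112,38 \right)}}{o{\left(54,140 \right)}} = - \frac{37252}{7 \cdot \frac{1}{215}} + \frac{165}{54^{2} + 140^{2}} = - \frac{37252}{7 \cdot \frac{1}{215}} + \frac{165}{2916 + 19600} = - \frac{37252}{\frac{7}{215}} + \frac{165}{22516} = \left(-37252\right) \frac{215}{7} + 165 \cdot \frac{1}{22516} = - \frac{8009180}{7} + \frac{165}{22516} = - \frac{180334695725}{157612}$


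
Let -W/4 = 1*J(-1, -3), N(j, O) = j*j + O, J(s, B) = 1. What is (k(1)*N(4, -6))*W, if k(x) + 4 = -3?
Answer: 280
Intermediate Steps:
N(j, O) = O + j² (N(j, O) = j² + O = O + j²)
k(x) = -7 (k(x) = -4 - 3 = -7)
W = -4 ≈ -4.0000
(k(1)*N(4, -6))*W = -7*(-6 + 4²)*(-4) = -7*(-6 + 16)*(-4) = -7*10*(-4) = -70*(-4) = 280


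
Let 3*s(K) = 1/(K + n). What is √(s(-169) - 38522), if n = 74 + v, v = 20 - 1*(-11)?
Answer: 5*I*√887547/24 ≈ 196.27*I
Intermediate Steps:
v = 31 (v = 20 + 11 = 31)
n = 105 (n = 74 + 31 = 105)
s(K) = 1/(3*(105 + K)) (s(K) = 1/(3*(K + 105)) = 1/(3*(105 + K)))
√(s(-169) - 38522) = √(1/(3*(105 - 169)) - 38522) = √((⅓)/(-64) - 38522) = √((⅓)*(-1/64) - 38522) = √(-1/192 - 38522) = √(-7396225/192) = 5*I*√887547/24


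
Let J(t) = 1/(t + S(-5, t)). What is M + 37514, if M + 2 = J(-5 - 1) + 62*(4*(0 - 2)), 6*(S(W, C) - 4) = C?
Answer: 111047/3 ≈ 37016.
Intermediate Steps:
S(W, C) = 4 + C/6
J(t) = 1/(4 + 7*t/6) (J(t) = 1/(t + (4 + t/6)) = 1/(4 + 7*t/6))
M = -1495/3 (M = -2 + (6/(24 + 7*(-5 - 1)) + 62*(4*(0 - 2))) = -2 + (6/(24 + 7*(-6)) + 62*(4*(-2))) = -2 + (6/(24 - 42) + 62*(-8)) = -2 + (6/(-18) - 496) = -2 + (6*(-1/18) - 496) = -2 + (-⅓ - 496) = -2 - 1489/3 = -1495/3 ≈ -498.33)
M + 37514 = -1495/3 + 37514 = 111047/3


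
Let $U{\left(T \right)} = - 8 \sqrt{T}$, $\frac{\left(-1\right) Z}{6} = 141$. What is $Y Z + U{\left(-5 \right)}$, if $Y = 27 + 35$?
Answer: $-52452 - 8 i \sqrt{5} \approx -52452.0 - 17.889 i$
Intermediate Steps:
$Y = 62$
$Z = -846$ ($Z = \left(-6\right) 141 = -846$)
$Y Z + U{\left(-5 \right)} = 62 \left(-846\right) - 8 \sqrt{-5} = -52452 - 8 i \sqrt{5}$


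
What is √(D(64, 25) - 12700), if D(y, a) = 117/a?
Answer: 11*I*√2623/5 ≈ 112.67*I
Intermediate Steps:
√(D(64, 25) - 12700) = √(117/25 - 12700) = √(-317383/25) = 11*I*√2623/5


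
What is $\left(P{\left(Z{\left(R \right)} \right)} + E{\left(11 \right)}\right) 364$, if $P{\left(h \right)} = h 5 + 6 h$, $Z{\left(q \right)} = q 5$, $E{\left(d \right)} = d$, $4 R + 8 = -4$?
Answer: $-56056$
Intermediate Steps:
$R = -3$ ($R = -2 + \frac{1}{4} \left(-4\right) = -2 - 1 = -3$)
$Z{\left(q \right)} = 5 q$
$P{\left(h \right)} = 11 h$ ($P{\left(h \right)} = 5 h + 6 h = 11 h$)
$\left(P{\left(Z{\left(R \right)} \right)} + E{\left(11 \right)}\right) 364 = \left(11 \cdot 5 \left(-3\right) + 11\right) 364 = \left(11 \left(-15\right) + 11\right) 364 = \left(-165 + 11\right) 364 = \left(-154\right) 364 = -56056$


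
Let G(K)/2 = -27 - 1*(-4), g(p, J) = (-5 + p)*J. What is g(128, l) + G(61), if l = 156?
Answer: 19142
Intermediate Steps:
g(p, J) = J*(-5 + p)
G(K) = -46 (G(K) = 2*(-27 - 1*(-4)) = 2*(-27 + 4) = 2*(-23) = -46)
g(128, l) + G(61) = 156*(-5 + 128) - 46 = 156*123 - 46 = 19188 - 46 = 19142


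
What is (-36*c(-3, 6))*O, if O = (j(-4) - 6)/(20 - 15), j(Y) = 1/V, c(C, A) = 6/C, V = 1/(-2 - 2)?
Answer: -144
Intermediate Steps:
V = -¼ (V = 1/(-4) = -¼ ≈ -0.25000)
j(Y) = -4 (j(Y) = 1/(-¼) = -4)
O = -2 (O = (-4 - 6)/(20 - 15) = -10/5 = -10*⅕ = -2)
(-36*c(-3, 6))*O = -216/(-3)*(-2) = -216*(-1)/3*(-2) = -36*(-2)*(-2) = 72*(-2) = -144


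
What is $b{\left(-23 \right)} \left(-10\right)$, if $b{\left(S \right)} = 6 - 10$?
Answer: $40$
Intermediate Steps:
$b{\left(S \right)} = -4$
$b{\left(-23 \right)} \left(-10\right) = \left(-4\right) \left(-10\right) = 40$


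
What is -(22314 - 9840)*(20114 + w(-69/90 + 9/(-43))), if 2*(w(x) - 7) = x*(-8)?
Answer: -53973180954/215 ≈ -2.5104e+8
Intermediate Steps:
w(x) = 7 - 4*x (w(x) = 7 + (x*(-8))/2 = 7 + (-8*x)/2 = 7 - 4*x)
-(22314 - 9840)*(20114 + w(-69/90 + 9/(-43))) = -(22314 - 9840)*(20114 + (7 - 4*(-69/90 + 9/(-43)))) = -12474*(20114 + (7 - 4*(-69*1/90 + 9*(-1/43)))) = -12474*(20114 + (7 - 4*(-23/30 - 9/43))) = -12474*(20114 + (7 - 4*(-1259/1290))) = -12474*(20114 + (7 + 2518/645)) = -12474*(20114 + 7033/645) = -12474*12980563/645 = -1*53973180954/215 = -53973180954/215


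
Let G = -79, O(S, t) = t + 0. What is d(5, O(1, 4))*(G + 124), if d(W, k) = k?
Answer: 180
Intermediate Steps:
O(S, t) = t
d(5, O(1, 4))*(G + 124) = 4*(-79 + 124) = 4*45 = 180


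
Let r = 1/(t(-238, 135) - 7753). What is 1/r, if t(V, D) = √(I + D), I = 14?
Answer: -7753 + √149 ≈ -7740.8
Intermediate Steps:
t(V, D) = √(14 + D)
r = 1/(-7753 + √149) (r = 1/(√(14 + 135) - 7753) = 1/(√149 - 7753) = 1/(-7753 + √149) ≈ -0.00012919)
1/r = 1/(-7753/60108860 - √149/60108860)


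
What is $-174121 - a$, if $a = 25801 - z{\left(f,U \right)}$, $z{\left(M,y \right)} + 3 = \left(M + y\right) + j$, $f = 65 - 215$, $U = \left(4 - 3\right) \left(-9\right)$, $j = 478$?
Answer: $-199606$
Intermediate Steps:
$U = -9$ ($U = 1 \left(-9\right) = -9$)
$f = -150$
$z{\left(M,y \right)} = 475 + M + y$ ($z{\left(M,y \right)} = -3 + \left(\left(M + y\right) + 478\right) = -3 + \left(478 + M + y\right) = 475 + M + y$)
$a = 25485$ ($a = 25801 - \left(475 - 150 - 9\right) = 25801 - 316 = 25485$)
$-174121 - a = -174121 - 25485 = -199606$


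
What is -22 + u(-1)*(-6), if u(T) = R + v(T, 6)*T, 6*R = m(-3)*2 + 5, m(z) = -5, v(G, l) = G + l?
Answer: 13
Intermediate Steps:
R = -⅚ (R = (-5*2 + 5)/6 = (-10 + 5)/6 = (⅙)*(-5) = -⅚ ≈ -0.83333)
u(T) = -⅚ + T*(6 + T) (u(T) = -⅚ + (T + 6)*T = -⅚ + (6 + T)*T = -⅚ + T*(6 + T))
-22 + u(-1)*(-6) = -22 + (-⅚ - (6 - 1))*(-6) = -22 + (-⅚ - 1*5)*(-6) = -22 + (-⅚ - 5)*(-6) = -22 - 35/6*(-6) = -22 + 35 = 13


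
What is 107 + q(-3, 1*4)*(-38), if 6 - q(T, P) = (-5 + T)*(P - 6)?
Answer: 487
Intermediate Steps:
q(T, P) = 6 - (-6 + P)*(-5 + T) (q(T, P) = 6 - (-5 + T)*(P - 6) = 6 - (-5 + T)*(-6 + P) = 6 - (-6 + P)*(-5 + T))
107 + q(-3, 1*4)*(-38) = 107 + (-24 + 5*(1*4) + 6*(-3) - 1*1*4*(-3))*(-38) = 107 + (-24 + 5*4 - 18 - 1*4*(-3))*(-38) = 107 + (-24 + 20 - 18 + 12)*(-38) = 107 - 10*(-38) = 107 + 380 = 487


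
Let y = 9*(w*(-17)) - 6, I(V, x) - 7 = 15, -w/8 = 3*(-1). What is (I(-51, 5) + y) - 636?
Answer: -4292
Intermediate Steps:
w = 24 (w = -24*(-1) = -8*(-3) = 24)
I(V, x) = 22 (I(V, x) = 7 + 15 = 22)
y = -3678 (y = 9*(24*(-17)) - 6 = 9*(-408) - 6 = -3672 - 6 = -3678)
(I(-51, 5) + y) - 636 = (22 - 3678) - 636 = -3656 - 636 = -4292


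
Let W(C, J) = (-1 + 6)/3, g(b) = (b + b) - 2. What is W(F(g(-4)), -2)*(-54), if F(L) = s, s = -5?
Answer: -90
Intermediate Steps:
g(b) = -2 + 2*b (g(b) = 2*b - 2 = -2 + 2*b)
F(L) = -5
W(C, J) = 5/3 (W(C, J) = 5*(⅓) = 5/3)
W(F(g(-4)), -2)*(-54) = (5/3)*(-54) = -90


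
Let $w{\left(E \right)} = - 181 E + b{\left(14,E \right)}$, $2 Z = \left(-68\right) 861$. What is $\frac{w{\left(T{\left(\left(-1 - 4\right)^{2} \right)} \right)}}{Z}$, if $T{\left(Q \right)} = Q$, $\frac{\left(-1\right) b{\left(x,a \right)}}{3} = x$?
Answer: $\frac{4567}{29274} \approx 0.15601$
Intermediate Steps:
$b{\left(x,a \right)} = - 3 x$
$Z = -29274$ ($Z = \frac{\left(-68\right) 861}{2} = \frac{1}{2} \left(-58548\right) = -29274$)
$w{\left(E \right)} = -42 - 181 E$ ($w{\left(E \right)} = - 181 E - 42 = -42 - 181 E$)
$\frac{w{\left(T{\left(\left(-1 - 4\right)^{2} \right)} \right)}}{Z} = \frac{-42 - 181 \left(-1 - 4\right)^{2}}{-29274} = \left(-42 - 181 \left(-5\right)^{2}\right) \left(- \frac{1}{29274}\right) = \left(-42 - 4525\right) \left(- \frac{1}{29274}\right) = \left(-4567\right) \left(- \frac{1}{29274}\right) = \frac{4567}{29274}$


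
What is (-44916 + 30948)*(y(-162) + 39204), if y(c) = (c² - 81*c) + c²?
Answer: -1464041952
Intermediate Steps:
y(c) = -81*c + 2*c²
(-44916 + 30948)*(y(-162) + 39204) = (-44916 + 30948)*(-162*(-81 + 2*(-162)) + 39204) = -13968*(-162*(-81 - 324) + 39204) = -13968*(-162*(-405) + 39204) = -13968*(65610 + 39204) = -13968*104814 = -1464041952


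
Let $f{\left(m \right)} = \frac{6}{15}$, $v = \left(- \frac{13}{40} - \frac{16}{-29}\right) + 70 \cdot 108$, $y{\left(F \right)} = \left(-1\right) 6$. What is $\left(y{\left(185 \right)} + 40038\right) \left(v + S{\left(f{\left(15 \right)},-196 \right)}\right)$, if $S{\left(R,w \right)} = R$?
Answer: $\frac{43886716308}{145} \approx 3.0267 \cdot 10^{8}$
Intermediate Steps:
$y{\left(F \right)} = -6$
$v = \frac{8769863}{1160}$ ($v = \left(\left(-13\right) \frac{1}{40} - - \frac{16}{29}\right) + 7560 = \left(- \frac{13}{40} + \frac{16}{29}\right) + 7560 = \frac{263}{1160} + 7560 = \frac{8769863}{1160} \approx 7560.2$)
$f{\left(m \right)} = \frac{2}{5}$ ($f{\left(m \right)} = 6 \cdot \frac{1}{15} = \frac{2}{5}$)
$\left(y{\left(185 \right)} + 40038\right) \left(v + S{\left(f{\left(15 \right)},-196 \right)}\right) = \left(-6 + 40038\right) \left(\frac{8769863}{1160} + \frac{2}{5}\right) = 40032 \cdot \frac{8770327}{1160} = \frac{43886716308}{145}$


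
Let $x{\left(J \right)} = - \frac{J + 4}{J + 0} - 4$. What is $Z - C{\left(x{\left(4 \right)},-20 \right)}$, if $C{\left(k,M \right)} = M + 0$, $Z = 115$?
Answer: $135$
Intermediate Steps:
$x{\left(J \right)} = -4 - \frac{4 + J}{J}$ ($x{\left(J \right)} = - \frac{4 + J}{J} - 4 = -4 - \frac{4 + J}{J}$)
$C{\left(k,M \right)} = M$
$Z - C{\left(x{\left(4 \right)},-20 \right)} = 115 - -20 = 115 + 20 = 135$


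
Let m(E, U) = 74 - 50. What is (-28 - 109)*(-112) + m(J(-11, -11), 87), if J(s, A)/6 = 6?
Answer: 15368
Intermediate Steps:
J(s, A) = 36 (J(s, A) = 6*6 = 36)
m(E, U) = 24
(-28 - 109)*(-112) + m(J(-11, -11), 87) = (-28 - 109)*(-112) + 24 = -137*(-112) + 24 = 15344 + 24 = 15368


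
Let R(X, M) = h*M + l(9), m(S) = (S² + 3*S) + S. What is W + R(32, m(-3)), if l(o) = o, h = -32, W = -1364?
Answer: -1259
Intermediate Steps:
m(S) = S² + 4*S
R(X, M) = 9 - 32*M (R(X, M) = -32*M + 9 = 9 - 32*M)
W + R(32, m(-3)) = -1364 + (9 - (-96)*(4 - 3)) = -1364 + (9 - (-96)) = -1364 + (9 - 32*(-3)) = -1364 + (9 + 96) = -1364 + 105 = -1259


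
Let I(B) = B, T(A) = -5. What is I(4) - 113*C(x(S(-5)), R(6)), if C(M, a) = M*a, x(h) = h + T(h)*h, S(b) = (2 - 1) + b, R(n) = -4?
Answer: 7236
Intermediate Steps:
S(b) = 1 + b
x(h) = -4*h (x(h) = h - 5*h = -4*h)
I(4) - 113*C(x(S(-5)), R(6)) = 4 - 113*(-4*(1 - 5))*(-4) = 4 - 113*(-4*(-4))*(-4) = 4 - 1808*(-4) = 4 - 113*(-64) = 4 + 7232 = 7236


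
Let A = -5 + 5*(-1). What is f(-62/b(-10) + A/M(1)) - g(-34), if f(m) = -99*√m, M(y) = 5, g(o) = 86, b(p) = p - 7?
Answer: -86 - 198*√119/17 ≈ -213.05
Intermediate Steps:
b(p) = -7 + p
A = -10 (A = -5 - 5 = -10)
f(-62/b(-10) + A/M(1)) - g(-34) = -99*√(-62/(-7 - 10) - 10/5) - 1*86 = -99*√(-62/(-17) - 10*⅕) - 86 = -99*√(-62*(-1/17) - 2) - 86 = -99*√(62/17 - 2) - 86 = -198*√119/17 - 86 = -86 - 198*√119/17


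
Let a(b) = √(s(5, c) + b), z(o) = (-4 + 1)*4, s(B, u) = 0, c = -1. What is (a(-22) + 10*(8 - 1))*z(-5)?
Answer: -840 - 12*I*√22 ≈ -840.0 - 56.285*I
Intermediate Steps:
z(o) = -12 (z(o) = -3*4 = -12)
a(b) = √b (a(b) = √(0 + b) = √b)
(a(-22) + 10*(8 - 1))*z(-5) = (√(-22) + 10*(8 - 1))*(-12) = (I*√22 + 10*7)*(-12) = (I*√22 + 70)*(-12) = (70 + I*√22)*(-12) = -840 - 12*I*√22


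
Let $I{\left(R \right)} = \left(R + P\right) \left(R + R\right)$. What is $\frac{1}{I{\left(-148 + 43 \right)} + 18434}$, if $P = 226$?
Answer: $- \frac{1}{6976} \approx -0.00014335$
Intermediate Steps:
$I{\left(R \right)} = 2 R \left(226 + R\right)$ ($I{\left(R \right)} = \left(R + 226\right) \left(R + R\right) = \left(226 + R\right) 2 R = 2 R \left(226 + R\right)$)
$\frac{1}{I{\left(-148 + 43 \right)} + 18434} = \frac{1}{2 \left(-148 + 43\right) \left(226 + \left(-148 + 43\right)\right) + 18434} = \frac{1}{2 \left(-105\right) \left(226 - 105\right) + 18434} = \frac{1}{2 \left(-105\right) 121 + 18434} = \frac{1}{-25410 + 18434} = \frac{1}{-6976} = - \frac{1}{6976}$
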